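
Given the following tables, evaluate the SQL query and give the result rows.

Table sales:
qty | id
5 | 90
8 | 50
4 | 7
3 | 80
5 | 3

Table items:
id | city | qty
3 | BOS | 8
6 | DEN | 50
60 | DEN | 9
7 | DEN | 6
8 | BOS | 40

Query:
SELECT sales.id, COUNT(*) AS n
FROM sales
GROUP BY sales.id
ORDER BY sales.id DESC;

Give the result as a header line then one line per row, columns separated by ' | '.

== RESULT ==
sales.id | n
90 | 1
80 | 1
50 | 1
7 | 1
3 | 1

Derivation:
After GROUP BY (5 rows):
sales.id | n
90 | 1
50 | 1
7 | 1
80 | 1
3 | 1
After ORDER BY (5 rows):
sales.id | n
90 | 1
80 | 1
50 | 1
7 | 1
3 | 1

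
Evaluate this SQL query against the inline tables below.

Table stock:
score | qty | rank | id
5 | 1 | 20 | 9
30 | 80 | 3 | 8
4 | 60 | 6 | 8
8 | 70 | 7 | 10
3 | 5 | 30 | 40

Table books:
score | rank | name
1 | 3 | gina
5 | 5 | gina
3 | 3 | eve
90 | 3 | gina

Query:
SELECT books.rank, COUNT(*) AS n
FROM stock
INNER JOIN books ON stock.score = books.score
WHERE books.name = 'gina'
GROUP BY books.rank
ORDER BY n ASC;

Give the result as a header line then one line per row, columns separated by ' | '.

After JOIN books (2 rows):
stock.score | stock.qty | stock.rank | stock.id | books.score | books.rank | books.name
5 | 1 | 20 | 9 | 5 | 5 | gina
3 | 5 | 30 | 40 | 3 | 3 | eve
After WHERE (1 rows):
stock.score | stock.qty | stock.rank | stock.id | books.score | books.rank | books.name
5 | 1 | 20 | 9 | 5 | 5 | gina
After GROUP BY (1 rows):
books.rank | n
5 | 1
After ORDER BY (1 rows):
books.rank | n
5 | 1

== RESULT ==
books.rank | n
5 | 1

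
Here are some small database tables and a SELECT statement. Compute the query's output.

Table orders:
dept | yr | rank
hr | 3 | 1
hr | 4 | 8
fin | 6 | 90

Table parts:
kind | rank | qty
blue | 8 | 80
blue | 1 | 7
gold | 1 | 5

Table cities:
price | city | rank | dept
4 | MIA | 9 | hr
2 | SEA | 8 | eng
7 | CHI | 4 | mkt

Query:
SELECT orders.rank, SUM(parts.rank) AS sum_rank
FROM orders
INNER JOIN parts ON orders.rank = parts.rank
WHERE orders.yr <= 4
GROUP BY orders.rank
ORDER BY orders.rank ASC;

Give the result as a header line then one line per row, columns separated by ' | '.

== RESULT ==
orders.rank | sum_rank
1 | 2
8 | 8

Derivation:
After JOIN parts (3 rows):
orders.dept | orders.yr | orders.rank | parts.kind | parts.rank | parts.qty
hr | 3 | 1 | blue | 1 | 7
hr | 3 | 1 | gold | 1 | 5
hr | 4 | 8 | blue | 8 | 80
After WHERE (3 rows):
orders.dept | orders.yr | orders.rank | parts.kind | parts.rank | parts.qty
hr | 3 | 1 | blue | 1 | 7
hr | 3 | 1 | gold | 1 | 5
hr | 4 | 8 | blue | 8 | 80
After GROUP BY (2 rows):
orders.rank | sum_rank
1 | 2
8 | 8
After ORDER BY (2 rows):
orders.rank | sum_rank
1 | 2
8 | 8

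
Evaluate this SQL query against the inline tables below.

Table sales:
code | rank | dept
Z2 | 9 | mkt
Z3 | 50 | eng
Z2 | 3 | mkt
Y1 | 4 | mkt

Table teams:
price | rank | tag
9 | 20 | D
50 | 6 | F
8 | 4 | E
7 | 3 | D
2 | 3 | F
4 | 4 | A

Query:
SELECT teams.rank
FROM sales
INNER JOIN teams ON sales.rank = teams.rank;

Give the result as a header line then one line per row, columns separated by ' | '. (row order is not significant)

After JOIN teams (4 rows):
sales.code | sales.rank | sales.dept | teams.price | teams.rank | teams.tag
Z2 | 3 | mkt | 7 | 3 | D
Z2 | 3 | mkt | 2 | 3 | F
Y1 | 4 | mkt | 8 | 4 | E
Y1 | 4 | mkt | 4 | 4 | A
After SELECT (4 rows):
teams.rank
3
3
4
4

== RESULT ==
teams.rank
3
3
4
4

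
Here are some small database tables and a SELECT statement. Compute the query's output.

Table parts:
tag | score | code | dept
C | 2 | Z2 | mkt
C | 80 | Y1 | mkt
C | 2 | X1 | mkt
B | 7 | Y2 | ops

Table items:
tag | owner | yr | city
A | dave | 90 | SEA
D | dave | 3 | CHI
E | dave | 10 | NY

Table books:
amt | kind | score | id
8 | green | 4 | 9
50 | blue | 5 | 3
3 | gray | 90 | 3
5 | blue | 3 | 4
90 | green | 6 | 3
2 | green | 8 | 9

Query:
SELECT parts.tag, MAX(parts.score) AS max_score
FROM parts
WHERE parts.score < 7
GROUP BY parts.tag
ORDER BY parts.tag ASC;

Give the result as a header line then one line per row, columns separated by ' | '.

After WHERE (2 rows):
parts.tag | parts.score | parts.code | parts.dept
C | 2 | Z2 | mkt
C | 2 | X1 | mkt
After GROUP BY (1 rows):
parts.tag | max_score
C | 2
After ORDER BY (1 rows):
parts.tag | max_score
C | 2

== RESULT ==
parts.tag | max_score
C | 2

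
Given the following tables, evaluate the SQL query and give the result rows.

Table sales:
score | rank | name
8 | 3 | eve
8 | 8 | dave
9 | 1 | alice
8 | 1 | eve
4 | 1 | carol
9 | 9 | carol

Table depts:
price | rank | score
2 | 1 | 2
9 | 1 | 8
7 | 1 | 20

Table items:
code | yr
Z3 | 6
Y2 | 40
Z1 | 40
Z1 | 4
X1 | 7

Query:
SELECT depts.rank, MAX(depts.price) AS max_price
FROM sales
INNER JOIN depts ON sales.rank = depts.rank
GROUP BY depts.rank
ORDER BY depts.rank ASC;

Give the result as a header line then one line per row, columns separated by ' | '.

After JOIN depts (9 rows):
sales.score | sales.rank | sales.name | depts.price | depts.rank | depts.score
9 | 1 | alice | 2 | 1 | 2
9 | 1 | alice | 9 | 1 | 8
9 | 1 | alice | 7 | 1 | 20
8 | 1 | eve | 2 | 1 | 2
8 | 1 | eve | 9 | 1 | 8
8 | 1 | eve | 7 | 1 | 20
4 | 1 | carol | 2 | 1 | 2
4 | 1 | carol | 9 | 1 | 8
4 | 1 | carol | 7 | 1 | 20
After GROUP BY (1 rows):
depts.rank | max_price
1 | 9
After ORDER BY (1 rows):
depts.rank | max_price
1 | 9

== RESULT ==
depts.rank | max_price
1 | 9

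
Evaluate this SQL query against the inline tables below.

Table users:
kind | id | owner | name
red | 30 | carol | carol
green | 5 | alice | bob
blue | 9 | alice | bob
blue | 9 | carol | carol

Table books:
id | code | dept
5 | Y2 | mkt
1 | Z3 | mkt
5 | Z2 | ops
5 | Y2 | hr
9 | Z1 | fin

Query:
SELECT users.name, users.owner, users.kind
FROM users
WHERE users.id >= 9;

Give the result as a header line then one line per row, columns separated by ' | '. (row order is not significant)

After WHERE (3 rows):
users.kind | users.id | users.owner | users.name
red | 30 | carol | carol
blue | 9 | alice | bob
blue | 9 | carol | carol
After SELECT (3 rows):
users.name | users.owner | users.kind
carol | carol | red
bob | alice | blue
carol | carol | blue

== RESULT ==
users.name | users.owner | users.kind
carol | carol | red
bob | alice | blue
carol | carol | blue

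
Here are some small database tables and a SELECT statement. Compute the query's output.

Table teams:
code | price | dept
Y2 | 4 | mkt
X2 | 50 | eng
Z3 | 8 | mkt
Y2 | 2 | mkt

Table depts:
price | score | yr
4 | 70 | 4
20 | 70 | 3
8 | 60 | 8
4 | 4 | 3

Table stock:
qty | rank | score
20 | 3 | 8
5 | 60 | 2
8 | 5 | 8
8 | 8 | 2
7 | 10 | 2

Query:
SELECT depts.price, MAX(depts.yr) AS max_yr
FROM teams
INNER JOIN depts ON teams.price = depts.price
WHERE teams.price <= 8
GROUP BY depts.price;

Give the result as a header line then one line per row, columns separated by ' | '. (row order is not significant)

== RESULT ==
depts.price | max_yr
4 | 4
8 | 8

Derivation:
After JOIN depts (3 rows):
teams.code | teams.price | teams.dept | depts.price | depts.score | depts.yr
Y2 | 4 | mkt | 4 | 70 | 4
Y2 | 4 | mkt | 4 | 4 | 3
Z3 | 8 | mkt | 8 | 60 | 8
After WHERE (3 rows):
teams.code | teams.price | teams.dept | depts.price | depts.score | depts.yr
Y2 | 4 | mkt | 4 | 70 | 4
Y2 | 4 | mkt | 4 | 4 | 3
Z3 | 8 | mkt | 8 | 60 | 8
After GROUP BY (2 rows):
depts.price | max_yr
4 | 4
8 | 8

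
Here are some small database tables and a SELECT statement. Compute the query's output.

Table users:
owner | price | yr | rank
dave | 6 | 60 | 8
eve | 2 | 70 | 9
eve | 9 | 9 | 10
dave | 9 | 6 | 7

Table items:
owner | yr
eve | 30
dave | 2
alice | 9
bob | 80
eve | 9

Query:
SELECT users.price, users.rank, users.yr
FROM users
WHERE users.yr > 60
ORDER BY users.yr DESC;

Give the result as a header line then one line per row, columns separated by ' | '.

== RESULT ==
users.price | users.rank | users.yr
2 | 9 | 70

Derivation:
After WHERE (1 rows):
users.owner | users.price | users.yr | users.rank
eve | 2 | 70 | 9
After SELECT (1 rows):
users.price | users.rank | users.yr
2 | 9 | 70
After ORDER BY (1 rows):
users.price | users.rank | users.yr
2 | 9 | 70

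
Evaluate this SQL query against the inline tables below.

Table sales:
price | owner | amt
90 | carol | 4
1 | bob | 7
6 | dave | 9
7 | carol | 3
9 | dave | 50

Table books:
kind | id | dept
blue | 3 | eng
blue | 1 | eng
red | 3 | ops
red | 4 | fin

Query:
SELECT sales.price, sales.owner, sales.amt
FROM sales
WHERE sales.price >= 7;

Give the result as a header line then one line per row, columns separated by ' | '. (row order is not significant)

After WHERE (3 rows):
sales.price | sales.owner | sales.amt
90 | carol | 4
7 | carol | 3
9 | dave | 50
After SELECT (3 rows):
sales.price | sales.owner | sales.amt
90 | carol | 4
7 | carol | 3
9 | dave | 50

== RESULT ==
sales.price | sales.owner | sales.amt
90 | carol | 4
7 | carol | 3
9 | dave | 50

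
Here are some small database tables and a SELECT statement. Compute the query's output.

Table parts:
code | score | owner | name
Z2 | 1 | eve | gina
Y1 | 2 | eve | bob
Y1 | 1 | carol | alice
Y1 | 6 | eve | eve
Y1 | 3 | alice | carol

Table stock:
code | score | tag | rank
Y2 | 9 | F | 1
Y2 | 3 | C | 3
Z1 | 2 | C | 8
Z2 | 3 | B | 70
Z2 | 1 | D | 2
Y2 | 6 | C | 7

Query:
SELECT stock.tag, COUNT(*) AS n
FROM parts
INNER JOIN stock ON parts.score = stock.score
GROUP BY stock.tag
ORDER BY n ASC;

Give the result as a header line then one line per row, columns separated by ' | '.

After JOIN stock (6 rows):
parts.code | parts.score | parts.owner | parts.name | stock.code | stock.score | stock.tag | stock.rank
Z2 | 1 | eve | gina | Z2 | 1 | D | 2
Y1 | 2 | eve | bob | Z1 | 2 | C | 8
Y1 | 1 | carol | alice | Z2 | 1 | D | 2
Y1 | 6 | eve | eve | Y2 | 6 | C | 7
Y1 | 3 | alice | carol | Y2 | 3 | C | 3
Y1 | 3 | alice | carol | Z2 | 3 | B | 70
After GROUP BY (3 rows):
stock.tag | n
D | 2
C | 3
B | 1
After ORDER BY (3 rows):
stock.tag | n
B | 1
D | 2
C | 3

== RESULT ==
stock.tag | n
B | 1
D | 2
C | 3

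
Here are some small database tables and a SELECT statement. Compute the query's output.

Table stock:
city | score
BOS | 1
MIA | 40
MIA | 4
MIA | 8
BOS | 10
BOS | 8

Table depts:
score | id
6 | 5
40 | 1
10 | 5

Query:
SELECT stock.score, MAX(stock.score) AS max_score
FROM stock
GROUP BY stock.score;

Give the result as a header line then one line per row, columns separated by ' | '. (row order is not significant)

== RESULT ==
stock.score | max_score
1 | 1
40 | 40
4 | 4
8 | 8
10 | 10

Derivation:
After GROUP BY (5 rows):
stock.score | max_score
1 | 1
40 | 40
4 | 4
8 | 8
10 | 10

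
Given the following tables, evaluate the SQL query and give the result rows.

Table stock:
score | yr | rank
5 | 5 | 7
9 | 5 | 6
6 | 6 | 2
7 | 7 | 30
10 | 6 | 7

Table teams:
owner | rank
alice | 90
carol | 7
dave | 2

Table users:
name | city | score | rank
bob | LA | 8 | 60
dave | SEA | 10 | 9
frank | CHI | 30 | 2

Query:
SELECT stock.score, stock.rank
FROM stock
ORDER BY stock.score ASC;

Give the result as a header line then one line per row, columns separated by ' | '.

After SELECT (5 rows):
stock.score | stock.rank
5 | 7
9 | 6
6 | 2
7 | 30
10 | 7
After ORDER BY (5 rows):
stock.score | stock.rank
5 | 7
6 | 2
7 | 30
9 | 6
10 | 7

== RESULT ==
stock.score | stock.rank
5 | 7
6 | 2
7 | 30
9 | 6
10 | 7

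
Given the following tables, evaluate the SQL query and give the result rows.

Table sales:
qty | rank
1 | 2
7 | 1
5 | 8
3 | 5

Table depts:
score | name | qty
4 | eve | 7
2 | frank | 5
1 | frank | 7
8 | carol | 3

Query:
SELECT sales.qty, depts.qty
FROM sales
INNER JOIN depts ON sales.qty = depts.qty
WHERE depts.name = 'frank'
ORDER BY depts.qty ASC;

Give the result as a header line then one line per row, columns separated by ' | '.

== RESULT ==
sales.qty | depts.qty
5 | 5
7 | 7

Derivation:
After JOIN depts (4 rows):
sales.qty | sales.rank | depts.score | depts.name | depts.qty
7 | 1 | 4 | eve | 7
7 | 1 | 1 | frank | 7
5 | 8 | 2 | frank | 5
3 | 5 | 8 | carol | 3
After WHERE (2 rows):
sales.qty | sales.rank | depts.score | depts.name | depts.qty
7 | 1 | 1 | frank | 7
5 | 8 | 2 | frank | 5
After SELECT (2 rows):
sales.qty | depts.qty
7 | 7
5 | 5
After ORDER BY (2 rows):
sales.qty | depts.qty
5 | 5
7 | 7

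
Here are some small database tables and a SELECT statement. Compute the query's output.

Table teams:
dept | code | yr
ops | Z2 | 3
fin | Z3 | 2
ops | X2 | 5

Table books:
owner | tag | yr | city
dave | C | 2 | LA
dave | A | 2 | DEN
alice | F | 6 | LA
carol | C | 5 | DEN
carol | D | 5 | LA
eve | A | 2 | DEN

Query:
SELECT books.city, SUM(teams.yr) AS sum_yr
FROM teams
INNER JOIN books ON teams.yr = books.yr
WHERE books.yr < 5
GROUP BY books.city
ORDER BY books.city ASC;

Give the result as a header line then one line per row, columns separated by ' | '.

After JOIN books (5 rows):
teams.dept | teams.code | teams.yr | books.owner | books.tag | books.yr | books.city
fin | Z3 | 2 | dave | C | 2 | LA
fin | Z3 | 2 | dave | A | 2 | DEN
fin | Z3 | 2 | eve | A | 2 | DEN
ops | X2 | 5 | carol | C | 5 | DEN
ops | X2 | 5 | carol | D | 5 | LA
After WHERE (3 rows):
teams.dept | teams.code | teams.yr | books.owner | books.tag | books.yr | books.city
fin | Z3 | 2 | dave | C | 2 | LA
fin | Z3 | 2 | dave | A | 2 | DEN
fin | Z3 | 2 | eve | A | 2 | DEN
After GROUP BY (2 rows):
books.city | sum_yr
LA | 2
DEN | 4
After ORDER BY (2 rows):
books.city | sum_yr
DEN | 4
LA | 2

== RESULT ==
books.city | sum_yr
DEN | 4
LA | 2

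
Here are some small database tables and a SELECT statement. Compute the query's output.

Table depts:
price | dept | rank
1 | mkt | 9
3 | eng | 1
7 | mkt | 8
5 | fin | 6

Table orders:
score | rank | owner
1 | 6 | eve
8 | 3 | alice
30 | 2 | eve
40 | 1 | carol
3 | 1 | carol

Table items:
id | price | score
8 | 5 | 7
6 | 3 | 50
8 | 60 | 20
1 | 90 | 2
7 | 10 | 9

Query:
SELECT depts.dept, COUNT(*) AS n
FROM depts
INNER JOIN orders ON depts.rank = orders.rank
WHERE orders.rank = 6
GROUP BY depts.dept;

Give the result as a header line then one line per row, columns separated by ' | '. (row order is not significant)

After JOIN orders (3 rows):
depts.price | depts.dept | depts.rank | orders.score | orders.rank | orders.owner
3 | eng | 1 | 40 | 1 | carol
3 | eng | 1 | 3 | 1 | carol
5 | fin | 6 | 1 | 6 | eve
After WHERE (1 rows):
depts.price | depts.dept | depts.rank | orders.score | orders.rank | orders.owner
5 | fin | 6 | 1 | 6 | eve
After GROUP BY (1 rows):
depts.dept | n
fin | 1

== RESULT ==
depts.dept | n
fin | 1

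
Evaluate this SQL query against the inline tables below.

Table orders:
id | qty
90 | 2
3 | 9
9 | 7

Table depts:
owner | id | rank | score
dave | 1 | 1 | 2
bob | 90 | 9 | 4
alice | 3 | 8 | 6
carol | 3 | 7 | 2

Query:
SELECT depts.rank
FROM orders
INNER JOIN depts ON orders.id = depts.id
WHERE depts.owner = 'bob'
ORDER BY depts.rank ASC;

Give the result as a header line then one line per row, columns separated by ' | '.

After JOIN depts (3 rows):
orders.id | orders.qty | depts.owner | depts.id | depts.rank | depts.score
90 | 2 | bob | 90 | 9 | 4
3 | 9 | alice | 3 | 8 | 6
3 | 9 | carol | 3 | 7 | 2
After WHERE (1 rows):
orders.id | orders.qty | depts.owner | depts.id | depts.rank | depts.score
90 | 2 | bob | 90 | 9 | 4
After SELECT (1 rows):
depts.rank
9
After ORDER BY (1 rows):
depts.rank
9

== RESULT ==
depts.rank
9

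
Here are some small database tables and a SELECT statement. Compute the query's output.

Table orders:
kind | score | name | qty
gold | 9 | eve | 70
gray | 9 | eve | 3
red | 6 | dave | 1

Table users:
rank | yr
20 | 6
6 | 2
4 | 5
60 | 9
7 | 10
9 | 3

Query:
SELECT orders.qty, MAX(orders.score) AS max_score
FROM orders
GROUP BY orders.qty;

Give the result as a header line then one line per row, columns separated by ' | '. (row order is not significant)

== RESULT ==
orders.qty | max_score
70 | 9
3 | 9
1 | 6

Derivation:
After GROUP BY (3 rows):
orders.qty | max_score
70 | 9
3 | 9
1 | 6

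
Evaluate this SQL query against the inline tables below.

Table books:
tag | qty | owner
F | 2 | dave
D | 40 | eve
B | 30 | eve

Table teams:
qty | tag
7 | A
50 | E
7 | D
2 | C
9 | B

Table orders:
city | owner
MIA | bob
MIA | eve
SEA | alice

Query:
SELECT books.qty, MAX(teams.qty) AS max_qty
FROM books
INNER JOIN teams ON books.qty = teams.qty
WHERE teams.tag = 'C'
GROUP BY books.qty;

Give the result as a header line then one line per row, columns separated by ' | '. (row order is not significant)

After JOIN teams (1 rows):
books.tag | books.qty | books.owner | teams.qty | teams.tag
F | 2 | dave | 2 | C
After WHERE (1 rows):
books.tag | books.qty | books.owner | teams.qty | teams.tag
F | 2 | dave | 2 | C
After GROUP BY (1 rows):
books.qty | max_qty
2 | 2

== RESULT ==
books.qty | max_qty
2 | 2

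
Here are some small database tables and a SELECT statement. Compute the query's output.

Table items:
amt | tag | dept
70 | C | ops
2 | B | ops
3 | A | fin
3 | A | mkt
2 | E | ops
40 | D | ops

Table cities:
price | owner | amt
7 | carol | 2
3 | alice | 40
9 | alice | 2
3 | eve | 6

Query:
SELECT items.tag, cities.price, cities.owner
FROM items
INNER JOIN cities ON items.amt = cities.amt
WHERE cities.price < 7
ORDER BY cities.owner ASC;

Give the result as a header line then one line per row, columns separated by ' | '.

== RESULT ==
items.tag | cities.price | cities.owner
D | 3 | alice

Derivation:
After JOIN cities (5 rows):
items.amt | items.tag | items.dept | cities.price | cities.owner | cities.amt
2 | B | ops | 7 | carol | 2
2 | B | ops | 9 | alice | 2
2 | E | ops | 7 | carol | 2
2 | E | ops | 9 | alice | 2
40 | D | ops | 3 | alice | 40
After WHERE (1 rows):
items.amt | items.tag | items.dept | cities.price | cities.owner | cities.amt
40 | D | ops | 3 | alice | 40
After SELECT (1 rows):
items.tag | cities.price | cities.owner
D | 3 | alice
After ORDER BY (1 rows):
items.tag | cities.price | cities.owner
D | 3 | alice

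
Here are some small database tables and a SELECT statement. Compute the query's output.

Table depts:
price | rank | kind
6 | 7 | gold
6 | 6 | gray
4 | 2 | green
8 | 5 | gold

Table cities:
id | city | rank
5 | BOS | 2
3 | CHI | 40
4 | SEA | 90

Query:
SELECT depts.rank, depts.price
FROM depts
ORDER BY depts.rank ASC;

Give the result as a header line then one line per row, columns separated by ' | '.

== RESULT ==
depts.rank | depts.price
2 | 4
5 | 8
6 | 6
7 | 6

Derivation:
After SELECT (4 rows):
depts.rank | depts.price
7 | 6
6 | 6
2 | 4
5 | 8
After ORDER BY (4 rows):
depts.rank | depts.price
2 | 4
5 | 8
6 | 6
7 | 6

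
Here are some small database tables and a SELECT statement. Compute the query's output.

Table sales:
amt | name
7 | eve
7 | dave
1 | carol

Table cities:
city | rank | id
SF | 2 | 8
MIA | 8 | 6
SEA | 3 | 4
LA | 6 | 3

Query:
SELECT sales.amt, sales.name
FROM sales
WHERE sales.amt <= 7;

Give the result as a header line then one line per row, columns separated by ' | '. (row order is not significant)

== RESULT ==
sales.amt | sales.name
7 | eve
7 | dave
1 | carol

Derivation:
After WHERE (3 rows):
sales.amt | sales.name
7 | eve
7 | dave
1 | carol
After SELECT (3 rows):
sales.amt | sales.name
7 | eve
7 | dave
1 | carol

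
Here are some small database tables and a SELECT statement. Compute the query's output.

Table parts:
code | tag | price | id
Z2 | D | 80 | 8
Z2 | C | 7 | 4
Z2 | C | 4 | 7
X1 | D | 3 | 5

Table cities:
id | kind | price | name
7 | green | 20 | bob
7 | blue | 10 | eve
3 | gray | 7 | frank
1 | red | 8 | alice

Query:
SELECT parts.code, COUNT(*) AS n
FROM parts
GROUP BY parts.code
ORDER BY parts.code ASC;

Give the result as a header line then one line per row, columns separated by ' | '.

After GROUP BY (2 rows):
parts.code | n
Z2 | 3
X1 | 1
After ORDER BY (2 rows):
parts.code | n
X1 | 1
Z2 | 3

== RESULT ==
parts.code | n
X1 | 1
Z2 | 3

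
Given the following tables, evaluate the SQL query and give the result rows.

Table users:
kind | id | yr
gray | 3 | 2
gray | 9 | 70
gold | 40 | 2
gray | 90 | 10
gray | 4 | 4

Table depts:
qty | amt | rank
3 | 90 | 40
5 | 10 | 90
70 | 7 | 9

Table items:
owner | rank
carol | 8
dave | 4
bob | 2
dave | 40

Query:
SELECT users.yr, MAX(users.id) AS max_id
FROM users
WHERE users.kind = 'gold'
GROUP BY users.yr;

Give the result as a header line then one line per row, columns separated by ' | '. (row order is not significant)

== RESULT ==
users.yr | max_id
2 | 40

Derivation:
After WHERE (1 rows):
users.kind | users.id | users.yr
gold | 40 | 2
After GROUP BY (1 rows):
users.yr | max_id
2 | 40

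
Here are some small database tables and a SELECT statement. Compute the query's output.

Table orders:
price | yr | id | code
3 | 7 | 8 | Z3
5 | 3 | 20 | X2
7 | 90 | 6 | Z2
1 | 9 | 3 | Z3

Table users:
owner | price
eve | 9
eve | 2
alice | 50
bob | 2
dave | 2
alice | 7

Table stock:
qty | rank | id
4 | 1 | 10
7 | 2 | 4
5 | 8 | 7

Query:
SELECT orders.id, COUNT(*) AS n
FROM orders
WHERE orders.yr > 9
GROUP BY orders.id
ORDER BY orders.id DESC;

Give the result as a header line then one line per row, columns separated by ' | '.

== RESULT ==
orders.id | n
6 | 1

Derivation:
After WHERE (1 rows):
orders.price | orders.yr | orders.id | orders.code
7 | 90 | 6 | Z2
After GROUP BY (1 rows):
orders.id | n
6 | 1
After ORDER BY (1 rows):
orders.id | n
6 | 1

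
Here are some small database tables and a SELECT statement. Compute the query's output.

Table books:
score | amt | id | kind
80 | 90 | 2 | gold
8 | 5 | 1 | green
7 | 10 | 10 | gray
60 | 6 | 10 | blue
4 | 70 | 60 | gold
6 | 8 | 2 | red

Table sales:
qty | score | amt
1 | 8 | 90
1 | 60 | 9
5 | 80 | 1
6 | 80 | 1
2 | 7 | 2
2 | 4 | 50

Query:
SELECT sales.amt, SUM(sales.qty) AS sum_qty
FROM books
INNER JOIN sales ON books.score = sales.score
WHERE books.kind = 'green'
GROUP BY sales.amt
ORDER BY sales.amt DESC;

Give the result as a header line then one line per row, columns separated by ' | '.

After JOIN sales (6 rows):
books.score | books.amt | books.id | books.kind | sales.qty | sales.score | sales.amt
80 | 90 | 2 | gold | 5 | 80 | 1
80 | 90 | 2 | gold | 6 | 80 | 1
8 | 5 | 1 | green | 1 | 8 | 90
7 | 10 | 10 | gray | 2 | 7 | 2
60 | 6 | 10 | blue | 1 | 60 | 9
4 | 70 | 60 | gold | 2 | 4 | 50
After WHERE (1 rows):
books.score | books.amt | books.id | books.kind | sales.qty | sales.score | sales.amt
8 | 5 | 1 | green | 1 | 8 | 90
After GROUP BY (1 rows):
sales.amt | sum_qty
90 | 1
After ORDER BY (1 rows):
sales.amt | sum_qty
90 | 1

== RESULT ==
sales.amt | sum_qty
90 | 1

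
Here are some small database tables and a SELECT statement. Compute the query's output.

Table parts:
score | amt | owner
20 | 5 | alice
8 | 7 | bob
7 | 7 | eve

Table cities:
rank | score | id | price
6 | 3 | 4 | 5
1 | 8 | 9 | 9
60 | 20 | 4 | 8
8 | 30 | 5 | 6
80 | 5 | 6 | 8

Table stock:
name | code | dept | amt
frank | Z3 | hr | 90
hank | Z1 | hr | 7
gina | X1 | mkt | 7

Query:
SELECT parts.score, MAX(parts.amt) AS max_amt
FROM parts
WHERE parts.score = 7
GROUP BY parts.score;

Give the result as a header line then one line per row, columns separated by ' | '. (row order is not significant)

After WHERE (1 rows):
parts.score | parts.amt | parts.owner
7 | 7 | eve
After GROUP BY (1 rows):
parts.score | max_amt
7 | 7

== RESULT ==
parts.score | max_amt
7 | 7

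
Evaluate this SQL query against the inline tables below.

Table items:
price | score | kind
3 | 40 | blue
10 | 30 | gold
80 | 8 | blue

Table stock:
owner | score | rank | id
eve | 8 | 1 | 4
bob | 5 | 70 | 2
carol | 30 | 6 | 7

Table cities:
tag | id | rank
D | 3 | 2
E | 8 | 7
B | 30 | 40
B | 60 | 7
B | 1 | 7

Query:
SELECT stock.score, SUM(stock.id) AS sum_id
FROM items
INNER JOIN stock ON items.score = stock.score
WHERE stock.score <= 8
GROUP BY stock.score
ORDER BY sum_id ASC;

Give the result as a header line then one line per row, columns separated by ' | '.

After JOIN stock (2 rows):
items.price | items.score | items.kind | stock.owner | stock.score | stock.rank | stock.id
10 | 30 | gold | carol | 30 | 6 | 7
80 | 8 | blue | eve | 8 | 1 | 4
After WHERE (1 rows):
items.price | items.score | items.kind | stock.owner | stock.score | stock.rank | stock.id
80 | 8 | blue | eve | 8 | 1 | 4
After GROUP BY (1 rows):
stock.score | sum_id
8 | 4
After ORDER BY (1 rows):
stock.score | sum_id
8 | 4

== RESULT ==
stock.score | sum_id
8 | 4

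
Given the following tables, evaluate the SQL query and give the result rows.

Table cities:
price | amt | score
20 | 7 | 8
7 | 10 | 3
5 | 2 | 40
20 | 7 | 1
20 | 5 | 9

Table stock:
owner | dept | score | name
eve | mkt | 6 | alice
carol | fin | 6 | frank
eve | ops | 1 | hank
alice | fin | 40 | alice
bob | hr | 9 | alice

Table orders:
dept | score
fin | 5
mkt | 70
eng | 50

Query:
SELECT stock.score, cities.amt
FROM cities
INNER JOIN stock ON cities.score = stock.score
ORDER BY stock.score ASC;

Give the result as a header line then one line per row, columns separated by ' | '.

== RESULT ==
stock.score | cities.amt
1 | 7
9 | 5
40 | 2

Derivation:
After JOIN stock (3 rows):
cities.price | cities.amt | cities.score | stock.owner | stock.dept | stock.score | stock.name
5 | 2 | 40 | alice | fin | 40 | alice
20 | 7 | 1 | eve | ops | 1 | hank
20 | 5 | 9 | bob | hr | 9 | alice
After SELECT (3 rows):
stock.score | cities.amt
40 | 2
1 | 7
9 | 5
After ORDER BY (3 rows):
stock.score | cities.amt
1 | 7
9 | 5
40 | 2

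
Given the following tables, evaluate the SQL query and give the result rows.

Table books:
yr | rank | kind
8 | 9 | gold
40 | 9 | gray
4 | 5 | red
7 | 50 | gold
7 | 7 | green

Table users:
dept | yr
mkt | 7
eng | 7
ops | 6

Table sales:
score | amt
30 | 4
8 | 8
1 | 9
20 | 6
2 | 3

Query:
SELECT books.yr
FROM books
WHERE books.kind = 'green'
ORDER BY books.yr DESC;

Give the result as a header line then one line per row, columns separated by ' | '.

After WHERE (1 rows):
books.yr | books.rank | books.kind
7 | 7 | green
After SELECT (1 rows):
books.yr
7
After ORDER BY (1 rows):
books.yr
7

== RESULT ==
books.yr
7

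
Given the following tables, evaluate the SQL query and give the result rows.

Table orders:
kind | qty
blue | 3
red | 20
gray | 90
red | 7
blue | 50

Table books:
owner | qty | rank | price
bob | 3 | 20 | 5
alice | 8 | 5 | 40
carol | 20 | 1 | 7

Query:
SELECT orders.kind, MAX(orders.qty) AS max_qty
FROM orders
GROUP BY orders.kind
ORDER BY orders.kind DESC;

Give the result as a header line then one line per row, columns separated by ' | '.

After GROUP BY (3 rows):
orders.kind | max_qty
blue | 50
red | 20
gray | 90
After ORDER BY (3 rows):
orders.kind | max_qty
red | 20
gray | 90
blue | 50

== RESULT ==
orders.kind | max_qty
red | 20
gray | 90
blue | 50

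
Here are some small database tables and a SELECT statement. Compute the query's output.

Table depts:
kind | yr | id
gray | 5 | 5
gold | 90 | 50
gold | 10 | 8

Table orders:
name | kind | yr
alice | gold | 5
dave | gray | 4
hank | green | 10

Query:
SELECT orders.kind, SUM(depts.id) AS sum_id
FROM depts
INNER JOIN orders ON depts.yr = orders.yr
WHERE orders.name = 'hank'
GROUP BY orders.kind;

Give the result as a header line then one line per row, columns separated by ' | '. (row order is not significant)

After JOIN orders (2 rows):
depts.kind | depts.yr | depts.id | orders.name | orders.kind | orders.yr
gray | 5 | 5 | alice | gold | 5
gold | 10 | 8 | hank | green | 10
After WHERE (1 rows):
depts.kind | depts.yr | depts.id | orders.name | orders.kind | orders.yr
gold | 10 | 8 | hank | green | 10
After GROUP BY (1 rows):
orders.kind | sum_id
green | 8

== RESULT ==
orders.kind | sum_id
green | 8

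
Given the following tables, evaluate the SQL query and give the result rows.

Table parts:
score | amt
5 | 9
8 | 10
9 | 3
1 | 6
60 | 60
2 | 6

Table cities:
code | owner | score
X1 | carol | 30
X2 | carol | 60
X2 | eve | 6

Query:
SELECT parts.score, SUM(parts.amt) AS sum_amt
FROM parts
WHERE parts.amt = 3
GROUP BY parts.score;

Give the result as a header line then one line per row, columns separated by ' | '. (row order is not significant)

After WHERE (1 rows):
parts.score | parts.amt
9 | 3
After GROUP BY (1 rows):
parts.score | sum_amt
9 | 3

== RESULT ==
parts.score | sum_amt
9 | 3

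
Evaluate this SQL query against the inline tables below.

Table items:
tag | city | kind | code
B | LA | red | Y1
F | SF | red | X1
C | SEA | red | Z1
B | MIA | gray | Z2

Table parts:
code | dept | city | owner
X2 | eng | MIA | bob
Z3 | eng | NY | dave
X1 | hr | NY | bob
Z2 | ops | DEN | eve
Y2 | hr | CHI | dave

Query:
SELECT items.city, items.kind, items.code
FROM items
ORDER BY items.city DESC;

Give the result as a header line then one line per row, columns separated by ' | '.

== RESULT ==
items.city | items.kind | items.code
SF | red | X1
SEA | red | Z1
MIA | gray | Z2
LA | red | Y1

Derivation:
After SELECT (4 rows):
items.city | items.kind | items.code
LA | red | Y1
SF | red | X1
SEA | red | Z1
MIA | gray | Z2
After ORDER BY (4 rows):
items.city | items.kind | items.code
SF | red | X1
SEA | red | Z1
MIA | gray | Z2
LA | red | Y1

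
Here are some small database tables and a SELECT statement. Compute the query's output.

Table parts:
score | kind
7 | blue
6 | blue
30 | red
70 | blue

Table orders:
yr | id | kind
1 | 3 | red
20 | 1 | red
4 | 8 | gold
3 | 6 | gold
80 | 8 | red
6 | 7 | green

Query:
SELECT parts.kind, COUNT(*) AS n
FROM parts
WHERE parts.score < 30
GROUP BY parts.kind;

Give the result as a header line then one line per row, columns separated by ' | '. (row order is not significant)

== RESULT ==
parts.kind | n
blue | 2

Derivation:
After WHERE (2 rows):
parts.score | parts.kind
7 | blue
6 | blue
After GROUP BY (1 rows):
parts.kind | n
blue | 2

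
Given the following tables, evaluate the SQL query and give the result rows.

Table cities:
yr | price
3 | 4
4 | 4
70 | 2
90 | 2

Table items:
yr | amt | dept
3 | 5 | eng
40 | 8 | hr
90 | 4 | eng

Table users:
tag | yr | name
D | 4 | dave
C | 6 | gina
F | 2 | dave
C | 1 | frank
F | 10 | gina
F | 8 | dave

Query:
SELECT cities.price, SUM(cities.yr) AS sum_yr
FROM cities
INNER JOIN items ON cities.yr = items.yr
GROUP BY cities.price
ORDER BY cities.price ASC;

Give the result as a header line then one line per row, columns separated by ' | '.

After JOIN items (2 rows):
cities.yr | cities.price | items.yr | items.amt | items.dept
3 | 4 | 3 | 5 | eng
90 | 2 | 90 | 4 | eng
After GROUP BY (2 rows):
cities.price | sum_yr
4 | 3
2 | 90
After ORDER BY (2 rows):
cities.price | sum_yr
2 | 90
4 | 3

== RESULT ==
cities.price | sum_yr
2 | 90
4 | 3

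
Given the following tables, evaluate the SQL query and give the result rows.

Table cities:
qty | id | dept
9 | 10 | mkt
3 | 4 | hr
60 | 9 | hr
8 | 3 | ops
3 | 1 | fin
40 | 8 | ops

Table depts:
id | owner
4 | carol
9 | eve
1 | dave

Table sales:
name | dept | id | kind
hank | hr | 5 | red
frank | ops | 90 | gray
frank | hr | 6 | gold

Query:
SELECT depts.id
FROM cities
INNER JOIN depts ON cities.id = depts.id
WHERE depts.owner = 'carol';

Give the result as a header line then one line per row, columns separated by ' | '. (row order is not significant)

== RESULT ==
depts.id
4

Derivation:
After JOIN depts (3 rows):
cities.qty | cities.id | cities.dept | depts.id | depts.owner
3 | 4 | hr | 4 | carol
60 | 9 | hr | 9 | eve
3 | 1 | fin | 1 | dave
After WHERE (1 rows):
cities.qty | cities.id | cities.dept | depts.id | depts.owner
3 | 4 | hr | 4 | carol
After SELECT (1 rows):
depts.id
4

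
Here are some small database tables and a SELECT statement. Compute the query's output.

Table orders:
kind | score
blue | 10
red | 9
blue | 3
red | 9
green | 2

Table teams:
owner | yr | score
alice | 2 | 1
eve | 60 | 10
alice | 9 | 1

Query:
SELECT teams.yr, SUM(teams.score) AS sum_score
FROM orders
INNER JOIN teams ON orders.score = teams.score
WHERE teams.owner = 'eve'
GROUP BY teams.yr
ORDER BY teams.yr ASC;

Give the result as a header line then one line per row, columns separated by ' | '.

After JOIN teams (1 rows):
orders.kind | orders.score | teams.owner | teams.yr | teams.score
blue | 10 | eve | 60 | 10
After WHERE (1 rows):
orders.kind | orders.score | teams.owner | teams.yr | teams.score
blue | 10 | eve | 60 | 10
After GROUP BY (1 rows):
teams.yr | sum_score
60 | 10
After ORDER BY (1 rows):
teams.yr | sum_score
60 | 10

== RESULT ==
teams.yr | sum_score
60 | 10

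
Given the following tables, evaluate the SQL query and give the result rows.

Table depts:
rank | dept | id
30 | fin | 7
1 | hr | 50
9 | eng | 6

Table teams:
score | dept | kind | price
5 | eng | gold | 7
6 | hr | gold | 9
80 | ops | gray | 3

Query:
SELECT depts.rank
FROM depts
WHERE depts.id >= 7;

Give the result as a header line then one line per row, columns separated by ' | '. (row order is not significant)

== RESULT ==
depts.rank
30
1

Derivation:
After WHERE (2 rows):
depts.rank | depts.dept | depts.id
30 | fin | 7
1 | hr | 50
After SELECT (2 rows):
depts.rank
30
1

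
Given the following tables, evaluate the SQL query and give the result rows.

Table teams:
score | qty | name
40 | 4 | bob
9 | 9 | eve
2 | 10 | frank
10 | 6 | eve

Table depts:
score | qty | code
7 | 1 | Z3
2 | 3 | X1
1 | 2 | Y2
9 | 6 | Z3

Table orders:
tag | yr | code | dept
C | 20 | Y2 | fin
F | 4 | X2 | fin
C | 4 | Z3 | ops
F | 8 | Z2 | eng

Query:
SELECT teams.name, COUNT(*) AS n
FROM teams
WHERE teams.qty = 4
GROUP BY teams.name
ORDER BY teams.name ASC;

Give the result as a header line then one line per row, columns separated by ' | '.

== RESULT ==
teams.name | n
bob | 1

Derivation:
After WHERE (1 rows):
teams.score | teams.qty | teams.name
40 | 4 | bob
After GROUP BY (1 rows):
teams.name | n
bob | 1
After ORDER BY (1 rows):
teams.name | n
bob | 1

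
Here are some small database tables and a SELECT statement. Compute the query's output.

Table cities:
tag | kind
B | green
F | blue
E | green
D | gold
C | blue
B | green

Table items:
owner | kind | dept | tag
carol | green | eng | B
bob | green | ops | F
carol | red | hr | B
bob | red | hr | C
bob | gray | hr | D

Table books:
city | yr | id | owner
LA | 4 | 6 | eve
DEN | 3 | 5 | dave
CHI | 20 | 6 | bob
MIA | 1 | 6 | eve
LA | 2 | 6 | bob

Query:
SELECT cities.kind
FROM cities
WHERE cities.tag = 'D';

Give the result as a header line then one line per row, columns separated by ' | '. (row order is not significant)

== RESULT ==
cities.kind
gold

Derivation:
After WHERE (1 rows):
cities.tag | cities.kind
D | gold
After SELECT (1 rows):
cities.kind
gold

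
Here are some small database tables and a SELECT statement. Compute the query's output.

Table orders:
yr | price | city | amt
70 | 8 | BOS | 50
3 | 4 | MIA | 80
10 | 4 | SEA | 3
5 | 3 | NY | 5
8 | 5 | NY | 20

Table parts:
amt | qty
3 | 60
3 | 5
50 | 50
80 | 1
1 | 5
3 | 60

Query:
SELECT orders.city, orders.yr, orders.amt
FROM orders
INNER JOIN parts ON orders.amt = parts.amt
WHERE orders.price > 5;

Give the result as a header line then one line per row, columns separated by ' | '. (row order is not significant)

After JOIN parts (5 rows):
orders.yr | orders.price | orders.city | orders.amt | parts.amt | parts.qty
70 | 8 | BOS | 50 | 50 | 50
3 | 4 | MIA | 80 | 80 | 1
10 | 4 | SEA | 3 | 3 | 60
10 | 4 | SEA | 3 | 3 | 5
10 | 4 | SEA | 3 | 3 | 60
After WHERE (1 rows):
orders.yr | orders.price | orders.city | orders.amt | parts.amt | parts.qty
70 | 8 | BOS | 50 | 50 | 50
After SELECT (1 rows):
orders.city | orders.yr | orders.amt
BOS | 70 | 50

== RESULT ==
orders.city | orders.yr | orders.amt
BOS | 70 | 50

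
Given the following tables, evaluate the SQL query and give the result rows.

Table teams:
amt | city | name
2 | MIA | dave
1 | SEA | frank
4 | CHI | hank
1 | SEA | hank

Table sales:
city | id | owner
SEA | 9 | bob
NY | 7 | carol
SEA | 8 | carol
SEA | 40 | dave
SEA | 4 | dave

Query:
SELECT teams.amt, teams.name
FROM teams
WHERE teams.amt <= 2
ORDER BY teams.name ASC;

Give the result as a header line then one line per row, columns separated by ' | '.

After WHERE (3 rows):
teams.amt | teams.city | teams.name
2 | MIA | dave
1 | SEA | frank
1 | SEA | hank
After SELECT (3 rows):
teams.amt | teams.name
2 | dave
1 | frank
1 | hank
After ORDER BY (3 rows):
teams.amt | teams.name
2 | dave
1 | frank
1 | hank

== RESULT ==
teams.amt | teams.name
2 | dave
1 | frank
1 | hank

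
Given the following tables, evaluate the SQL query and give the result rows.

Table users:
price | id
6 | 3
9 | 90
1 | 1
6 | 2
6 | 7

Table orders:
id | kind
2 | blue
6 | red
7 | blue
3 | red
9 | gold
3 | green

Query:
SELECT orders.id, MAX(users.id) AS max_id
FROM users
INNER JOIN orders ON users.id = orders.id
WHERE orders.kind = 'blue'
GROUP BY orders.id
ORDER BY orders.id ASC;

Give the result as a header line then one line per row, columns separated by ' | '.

== RESULT ==
orders.id | max_id
2 | 2
7 | 7

Derivation:
After JOIN orders (4 rows):
users.price | users.id | orders.id | orders.kind
6 | 3 | 3 | red
6 | 3 | 3 | green
6 | 2 | 2 | blue
6 | 7 | 7 | blue
After WHERE (2 rows):
users.price | users.id | orders.id | orders.kind
6 | 2 | 2 | blue
6 | 7 | 7 | blue
After GROUP BY (2 rows):
orders.id | max_id
2 | 2
7 | 7
After ORDER BY (2 rows):
orders.id | max_id
2 | 2
7 | 7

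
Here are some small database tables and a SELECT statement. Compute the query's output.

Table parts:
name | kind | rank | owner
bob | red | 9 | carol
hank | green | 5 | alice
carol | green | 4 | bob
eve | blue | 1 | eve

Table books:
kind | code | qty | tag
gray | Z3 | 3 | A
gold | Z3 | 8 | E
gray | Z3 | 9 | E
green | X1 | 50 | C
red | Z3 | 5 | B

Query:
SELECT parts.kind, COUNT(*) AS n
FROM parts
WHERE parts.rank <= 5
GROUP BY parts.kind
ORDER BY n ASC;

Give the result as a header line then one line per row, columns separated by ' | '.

== RESULT ==
parts.kind | n
blue | 1
green | 2

Derivation:
After WHERE (3 rows):
parts.name | parts.kind | parts.rank | parts.owner
hank | green | 5 | alice
carol | green | 4 | bob
eve | blue | 1 | eve
After GROUP BY (2 rows):
parts.kind | n
green | 2
blue | 1
After ORDER BY (2 rows):
parts.kind | n
blue | 1
green | 2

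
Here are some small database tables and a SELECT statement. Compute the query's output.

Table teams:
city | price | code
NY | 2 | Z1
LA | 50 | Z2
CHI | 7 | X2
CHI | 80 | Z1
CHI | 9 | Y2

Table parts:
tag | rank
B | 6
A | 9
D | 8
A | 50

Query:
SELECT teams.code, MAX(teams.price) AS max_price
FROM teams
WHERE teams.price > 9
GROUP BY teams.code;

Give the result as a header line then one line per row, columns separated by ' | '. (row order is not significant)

== RESULT ==
teams.code | max_price
Z2 | 50
Z1 | 80

Derivation:
After WHERE (2 rows):
teams.city | teams.price | teams.code
LA | 50 | Z2
CHI | 80 | Z1
After GROUP BY (2 rows):
teams.code | max_price
Z2 | 50
Z1 | 80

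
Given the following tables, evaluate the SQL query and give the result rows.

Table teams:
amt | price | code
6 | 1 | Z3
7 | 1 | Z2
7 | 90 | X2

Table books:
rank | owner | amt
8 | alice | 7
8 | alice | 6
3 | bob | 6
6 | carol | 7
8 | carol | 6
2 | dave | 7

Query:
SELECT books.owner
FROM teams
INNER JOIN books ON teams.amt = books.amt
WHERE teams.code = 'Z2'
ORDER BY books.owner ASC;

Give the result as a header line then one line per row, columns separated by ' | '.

After JOIN books (9 rows):
teams.amt | teams.price | teams.code | books.rank | books.owner | books.amt
6 | 1 | Z3 | 8 | alice | 6
6 | 1 | Z3 | 3 | bob | 6
6 | 1 | Z3 | 8 | carol | 6
7 | 1 | Z2 | 8 | alice | 7
7 | 1 | Z2 | 6 | carol | 7
7 | 1 | Z2 | 2 | dave | 7
7 | 90 | X2 | 8 | alice | 7
7 | 90 | X2 | 6 | carol | 7
7 | 90 | X2 | 2 | dave | 7
After WHERE (3 rows):
teams.amt | teams.price | teams.code | books.rank | books.owner | books.amt
7 | 1 | Z2 | 8 | alice | 7
7 | 1 | Z2 | 6 | carol | 7
7 | 1 | Z2 | 2 | dave | 7
After SELECT (3 rows):
books.owner
alice
carol
dave
After ORDER BY (3 rows):
books.owner
alice
carol
dave

== RESULT ==
books.owner
alice
carol
dave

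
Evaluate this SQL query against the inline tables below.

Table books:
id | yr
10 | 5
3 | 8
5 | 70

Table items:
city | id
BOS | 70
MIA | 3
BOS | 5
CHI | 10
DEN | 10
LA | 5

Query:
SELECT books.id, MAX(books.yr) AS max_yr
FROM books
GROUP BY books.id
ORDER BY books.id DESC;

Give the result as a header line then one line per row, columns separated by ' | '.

After GROUP BY (3 rows):
books.id | max_yr
10 | 5
3 | 8
5 | 70
After ORDER BY (3 rows):
books.id | max_yr
10 | 5
5 | 70
3 | 8

== RESULT ==
books.id | max_yr
10 | 5
5 | 70
3 | 8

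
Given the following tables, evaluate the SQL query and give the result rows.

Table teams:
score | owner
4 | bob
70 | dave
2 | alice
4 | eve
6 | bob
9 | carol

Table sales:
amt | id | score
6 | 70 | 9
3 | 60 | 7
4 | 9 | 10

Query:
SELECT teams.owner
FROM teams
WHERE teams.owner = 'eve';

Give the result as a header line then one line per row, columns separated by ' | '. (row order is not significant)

After WHERE (1 rows):
teams.score | teams.owner
4 | eve
After SELECT (1 rows):
teams.owner
eve

== RESULT ==
teams.owner
eve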